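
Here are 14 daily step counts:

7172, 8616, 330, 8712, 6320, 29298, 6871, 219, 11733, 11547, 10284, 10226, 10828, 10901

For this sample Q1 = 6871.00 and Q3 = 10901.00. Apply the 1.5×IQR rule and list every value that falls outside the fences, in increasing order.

IQR = Q3 − Q1 = 10901.00 − 6871.00 = 4030.00.
Lower fence = Q1 − 1.5·IQR = 6871.00 − 6045.00 = 826.00.
Upper fence = Q3 + 1.5·IQR = 10901.00 + 6045.00 = 16946.00.
219 < 826.00 → outlier.
330 < 826.00 → outlier.
29298 > 16946.00 → outlier.
All remaining values lie within [826.00, 16946.00].

219, 330, 29298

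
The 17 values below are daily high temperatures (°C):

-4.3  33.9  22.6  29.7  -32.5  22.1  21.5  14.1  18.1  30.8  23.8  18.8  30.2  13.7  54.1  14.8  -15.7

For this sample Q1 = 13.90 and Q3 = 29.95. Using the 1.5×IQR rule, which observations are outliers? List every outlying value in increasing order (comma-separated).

-32.5, -15.7, 54.1

IQR = Q3 − Q1 = 29.95 − 13.90 = 16.05.
Lower fence = Q1 − 1.5·IQR = 13.90 − 24.075 = -10.175.
Upper fence = Q3 + 1.5·IQR = 29.95 + 24.075 = 54.025.
-32.5 < -10.175 → outlier.
-15.7 < -10.175 → outlier.
54.1 > 54.025 → outlier.
All remaining values lie within [-10.175, 54.025].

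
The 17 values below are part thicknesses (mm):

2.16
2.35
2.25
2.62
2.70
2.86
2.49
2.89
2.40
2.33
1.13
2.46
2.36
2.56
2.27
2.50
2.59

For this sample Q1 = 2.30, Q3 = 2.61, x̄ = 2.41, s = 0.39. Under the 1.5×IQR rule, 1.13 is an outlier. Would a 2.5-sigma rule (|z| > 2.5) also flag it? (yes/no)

yes

z = (1.13 − 2.41) / 0.39 = -3.28.
|z| = 3.28 > 2.5.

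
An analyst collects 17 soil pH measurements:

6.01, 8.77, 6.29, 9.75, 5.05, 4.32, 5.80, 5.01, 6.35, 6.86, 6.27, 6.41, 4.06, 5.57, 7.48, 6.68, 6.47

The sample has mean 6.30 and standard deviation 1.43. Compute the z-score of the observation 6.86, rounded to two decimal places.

z = (6.86 − 6.30) / 1.43 = 0.39.

0.39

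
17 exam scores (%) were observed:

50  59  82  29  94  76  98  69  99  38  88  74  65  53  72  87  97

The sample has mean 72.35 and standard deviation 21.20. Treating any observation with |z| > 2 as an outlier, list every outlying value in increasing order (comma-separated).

Cutoffs at x̄ ± 2s: 72.35 ± 2·21.20 = [29.95, 114.75].
29: z = -2.04, |z| > 2 → outlier.
Every other value lies within [29.95, 114.75].

29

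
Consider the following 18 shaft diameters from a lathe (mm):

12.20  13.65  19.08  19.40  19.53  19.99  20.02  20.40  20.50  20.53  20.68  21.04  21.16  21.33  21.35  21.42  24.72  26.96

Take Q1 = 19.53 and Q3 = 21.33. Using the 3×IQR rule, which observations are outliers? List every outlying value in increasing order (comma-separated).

IQR = Q3 − Q1 = 21.33 − 19.53 = 1.80.
Lower fence = Q1 − 3·IQR = 19.53 − 5.40 = 14.13.
Upper fence = Q3 + 3·IQR = 21.33 + 5.40 = 26.73.
12.20 < 14.13 → outlier.
13.65 < 14.13 → outlier.
26.96 > 26.73 → outlier.
All remaining values lie within [14.13, 26.73].

12.20, 13.65, 26.96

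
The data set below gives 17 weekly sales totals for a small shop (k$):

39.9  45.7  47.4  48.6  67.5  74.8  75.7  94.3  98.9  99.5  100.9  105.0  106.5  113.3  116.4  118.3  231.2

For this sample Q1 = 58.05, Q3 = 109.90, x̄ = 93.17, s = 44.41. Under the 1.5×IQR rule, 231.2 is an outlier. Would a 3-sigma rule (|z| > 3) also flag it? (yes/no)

z = (231.2 − 93.17) / 44.41 = 3.11.
|z| = 3.11 > 3.

yes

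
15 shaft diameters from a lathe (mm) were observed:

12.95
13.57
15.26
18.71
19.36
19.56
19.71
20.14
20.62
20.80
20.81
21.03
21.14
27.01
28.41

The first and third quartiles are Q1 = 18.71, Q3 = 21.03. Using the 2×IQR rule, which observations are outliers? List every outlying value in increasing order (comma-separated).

12.95, 13.57, 27.01, 28.41

IQR = Q3 − Q1 = 21.03 − 18.71 = 2.32.
Lower fence = Q1 − 2·IQR = 18.71 − 4.64 = 14.07.
Upper fence = Q3 + 2·IQR = 21.03 + 4.64 = 25.67.
12.95 < 14.07 → outlier.
13.57 < 14.07 → outlier.
27.01 > 25.67 → outlier.
28.41 > 25.67 → outlier.
All remaining values lie within [14.07, 25.67].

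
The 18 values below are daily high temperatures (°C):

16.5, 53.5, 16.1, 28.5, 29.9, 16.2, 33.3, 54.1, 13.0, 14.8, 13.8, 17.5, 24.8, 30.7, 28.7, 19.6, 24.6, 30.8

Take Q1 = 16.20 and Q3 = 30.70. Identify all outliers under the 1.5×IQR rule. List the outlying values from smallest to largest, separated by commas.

IQR = Q3 − Q1 = 30.70 − 16.20 = 14.50.
Lower fence = Q1 − 1.5·IQR = 16.20 − 21.75 = -5.55.
Upper fence = Q3 + 1.5·IQR = 30.70 + 21.75 = 52.45.
53.5 > 52.45 → outlier.
54.1 > 52.45 → outlier.
All remaining values lie within [-5.55, 52.45].

53.5, 54.1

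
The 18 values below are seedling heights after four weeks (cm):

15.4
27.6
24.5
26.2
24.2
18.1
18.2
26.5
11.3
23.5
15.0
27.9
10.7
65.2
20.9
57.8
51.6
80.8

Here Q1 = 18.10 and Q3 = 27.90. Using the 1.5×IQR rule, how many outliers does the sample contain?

IQR = 9.80; fences at 18.10 − 14.70 = 3.40 and 27.90 + 14.70 = 42.60.
Outside the cutoffs: 51.6, 57.8, 65.2, 80.8.

4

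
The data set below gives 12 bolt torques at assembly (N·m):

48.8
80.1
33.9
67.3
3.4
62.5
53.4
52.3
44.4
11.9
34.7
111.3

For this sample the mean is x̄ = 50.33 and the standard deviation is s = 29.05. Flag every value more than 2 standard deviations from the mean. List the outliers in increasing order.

Cutoffs at x̄ ± 2s: 50.33 ± 2·29.05 = [-7.77, 108.43].
111.3: z = 2.10, |z| > 2 → outlier.
Every other value lies within [-7.77, 108.43].

111.3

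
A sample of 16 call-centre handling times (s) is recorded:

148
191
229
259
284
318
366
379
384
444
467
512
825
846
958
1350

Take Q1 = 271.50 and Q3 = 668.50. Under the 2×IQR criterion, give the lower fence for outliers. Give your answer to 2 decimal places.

-522.50

IQR = Q3 − Q1 = 668.50 − 271.50 = 397.00.
Lower fence = Q1 − 2·IQR = 271.50 − 794.00 = -522.50.
Upper fence = Q3 + 2·IQR = 668.50 + 794.00 = 1462.50.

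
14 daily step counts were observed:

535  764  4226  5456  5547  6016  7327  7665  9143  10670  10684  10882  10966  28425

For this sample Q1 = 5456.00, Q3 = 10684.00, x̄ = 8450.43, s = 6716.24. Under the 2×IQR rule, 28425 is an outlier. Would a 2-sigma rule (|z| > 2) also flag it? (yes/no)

z = (28425 − 8450.43) / 6716.24 = 2.97.
|z| = 2.97 > 2.

yes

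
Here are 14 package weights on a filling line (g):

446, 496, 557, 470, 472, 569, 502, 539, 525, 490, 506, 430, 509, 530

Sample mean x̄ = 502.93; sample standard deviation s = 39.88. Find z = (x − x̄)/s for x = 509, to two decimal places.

z = (509 − 502.93) / 39.88 = 0.15.

0.15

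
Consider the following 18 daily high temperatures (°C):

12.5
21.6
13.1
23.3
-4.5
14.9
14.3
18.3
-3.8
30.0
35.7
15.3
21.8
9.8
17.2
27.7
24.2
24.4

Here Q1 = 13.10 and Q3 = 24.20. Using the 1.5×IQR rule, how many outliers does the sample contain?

2

IQR = 11.10; fences at 13.10 − 16.65 = -3.55 and 24.20 + 16.65 = 40.85.
Outside the cutoffs: -4.5, -3.8.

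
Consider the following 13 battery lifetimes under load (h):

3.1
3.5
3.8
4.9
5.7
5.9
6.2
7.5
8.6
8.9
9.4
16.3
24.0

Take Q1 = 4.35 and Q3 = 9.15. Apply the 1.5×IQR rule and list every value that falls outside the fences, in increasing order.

24.0

IQR = Q3 − Q1 = 9.15 − 4.35 = 4.80.
Lower fence = Q1 − 1.5·IQR = 4.35 − 7.20 = -2.85.
Upper fence = Q3 + 1.5·IQR = 9.15 + 7.20 = 16.35.
24.0 > 16.35 → outlier.
All remaining values lie within [-2.85, 16.35].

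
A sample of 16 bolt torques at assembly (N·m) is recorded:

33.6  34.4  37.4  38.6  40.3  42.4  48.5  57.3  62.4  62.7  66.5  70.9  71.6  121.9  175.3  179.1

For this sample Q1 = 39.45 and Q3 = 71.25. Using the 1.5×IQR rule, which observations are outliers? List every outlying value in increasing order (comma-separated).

IQR = Q3 − Q1 = 71.25 − 39.45 = 31.80.
Lower fence = Q1 − 1.5·IQR = 39.45 − 47.70 = -8.25.
Upper fence = Q3 + 1.5·IQR = 71.25 + 47.70 = 118.95.
121.9 > 118.95 → outlier.
175.3 > 118.95 → outlier.
179.1 > 118.95 → outlier.
All remaining values lie within [-8.25, 118.95].

121.9, 175.3, 179.1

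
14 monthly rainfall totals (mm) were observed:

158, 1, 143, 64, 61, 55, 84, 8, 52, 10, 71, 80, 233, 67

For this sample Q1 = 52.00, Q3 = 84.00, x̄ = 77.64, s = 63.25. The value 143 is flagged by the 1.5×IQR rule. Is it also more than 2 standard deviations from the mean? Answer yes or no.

no

z = (143 − 77.64) / 63.25 = 1.03.
|z| = 1.03 ≤ 2.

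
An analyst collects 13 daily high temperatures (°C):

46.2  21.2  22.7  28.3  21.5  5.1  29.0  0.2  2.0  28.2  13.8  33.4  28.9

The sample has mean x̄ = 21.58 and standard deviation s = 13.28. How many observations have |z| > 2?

0

Cutoffs: x̄ ± 2s = [-4.98, 48.14].
Every value lies within the cutoffs.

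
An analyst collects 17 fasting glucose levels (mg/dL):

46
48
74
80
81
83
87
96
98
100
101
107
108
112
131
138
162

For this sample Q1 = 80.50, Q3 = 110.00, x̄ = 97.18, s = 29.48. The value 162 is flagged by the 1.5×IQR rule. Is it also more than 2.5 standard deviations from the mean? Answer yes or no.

z = (162 − 97.18) / 29.48 = 2.20.
|z| = 2.20 ≤ 2.5.

no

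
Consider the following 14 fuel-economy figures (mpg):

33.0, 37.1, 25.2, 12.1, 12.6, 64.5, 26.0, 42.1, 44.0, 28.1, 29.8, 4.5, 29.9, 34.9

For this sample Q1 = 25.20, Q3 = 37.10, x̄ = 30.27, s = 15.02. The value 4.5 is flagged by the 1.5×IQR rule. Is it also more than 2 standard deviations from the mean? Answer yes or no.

no

z = (4.5 − 30.27) / 15.02 = -1.72.
|z| = 1.72 ≤ 2.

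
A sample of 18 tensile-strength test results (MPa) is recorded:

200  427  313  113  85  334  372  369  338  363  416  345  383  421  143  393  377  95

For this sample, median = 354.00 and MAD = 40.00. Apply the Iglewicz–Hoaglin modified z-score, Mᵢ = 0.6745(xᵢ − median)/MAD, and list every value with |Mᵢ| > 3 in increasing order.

85, 95, 113, 143

|Mᵢ| > 3 ⇔ |xᵢ − 354.00| > 3·40.00/0.6745 = 177.91.
So outliers lie outside [176.09, 531.91].
85: M = -4.54 → outlier.
95: M = -4.37 → outlier.
113: M = -4.06 → outlier.
143: M = -3.56 → outlier.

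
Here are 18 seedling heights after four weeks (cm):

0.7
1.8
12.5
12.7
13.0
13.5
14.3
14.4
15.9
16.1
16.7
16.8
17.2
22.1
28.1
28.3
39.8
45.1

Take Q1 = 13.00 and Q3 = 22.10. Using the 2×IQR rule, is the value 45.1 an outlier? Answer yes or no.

yes

IQR = Q3 − Q1 = 22.10 − 13.00 = 9.10.
Lower fence = Q1 − 2·IQR = 13.00 − 18.20 = -5.20.
Upper fence = Q3 + 2·IQR = 22.10 + 18.20 = 40.30.
45.1 lies above the upper fence.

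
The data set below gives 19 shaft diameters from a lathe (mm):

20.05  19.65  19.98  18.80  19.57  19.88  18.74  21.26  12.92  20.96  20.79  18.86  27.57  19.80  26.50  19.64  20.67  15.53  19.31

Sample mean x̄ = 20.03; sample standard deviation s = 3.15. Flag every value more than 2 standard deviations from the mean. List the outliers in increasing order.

12.92, 26.50, 27.57

Cutoffs at x̄ ± 2s: 20.03 ± 2·3.15 = [13.73, 26.33].
12.92: z = -2.26, |z| > 2 → outlier.
26.50: z = 2.05, |z| > 2 → outlier.
27.57: z = 2.39, |z| > 2 → outlier.
Every other value lies within [13.73, 26.33].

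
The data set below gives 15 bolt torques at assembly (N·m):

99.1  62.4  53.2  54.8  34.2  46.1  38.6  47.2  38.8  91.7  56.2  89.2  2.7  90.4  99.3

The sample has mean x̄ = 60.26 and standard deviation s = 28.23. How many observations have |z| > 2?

1

Cutoffs: x̄ ± 2s = [3.80, 116.72].
Outside the cutoffs: 2.7.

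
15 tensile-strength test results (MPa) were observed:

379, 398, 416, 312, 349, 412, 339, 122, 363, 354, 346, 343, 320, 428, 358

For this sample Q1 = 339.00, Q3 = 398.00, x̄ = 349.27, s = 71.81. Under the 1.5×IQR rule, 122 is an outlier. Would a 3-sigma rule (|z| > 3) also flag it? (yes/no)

yes

z = (122 − 349.27) / 71.81 = -3.16.
|z| = 3.16 > 3.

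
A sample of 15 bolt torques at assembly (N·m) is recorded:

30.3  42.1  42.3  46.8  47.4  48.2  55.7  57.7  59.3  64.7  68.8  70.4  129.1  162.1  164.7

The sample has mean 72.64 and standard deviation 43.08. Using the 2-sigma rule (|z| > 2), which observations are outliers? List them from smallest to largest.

Cutoffs at x̄ ± 2s: 72.64 ± 2·43.08 = [-13.52, 158.80].
162.1: z = 2.08, |z| > 2 → outlier.
164.7: z = 2.14, |z| > 2 → outlier.
Every other value lies within [-13.52, 158.80].

162.1, 164.7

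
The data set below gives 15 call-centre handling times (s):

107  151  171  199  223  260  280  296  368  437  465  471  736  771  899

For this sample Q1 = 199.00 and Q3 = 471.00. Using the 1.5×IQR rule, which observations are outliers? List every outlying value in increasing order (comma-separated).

IQR = Q3 − Q1 = 471.00 − 199.00 = 272.00.
Lower fence = Q1 − 1.5·IQR = 199.00 − 408.00 = -209.00.
Upper fence = Q3 + 1.5·IQR = 471.00 + 408.00 = 879.00.
899 > 879.00 → outlier.
All remaining values lie within [-209.00, 879.00].

899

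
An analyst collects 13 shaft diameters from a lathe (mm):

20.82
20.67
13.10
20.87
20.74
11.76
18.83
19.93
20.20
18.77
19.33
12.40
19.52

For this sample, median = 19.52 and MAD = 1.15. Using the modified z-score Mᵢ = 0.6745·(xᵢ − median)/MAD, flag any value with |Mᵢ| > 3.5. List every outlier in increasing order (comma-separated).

|Mᵢ| > 3.5 ⇔ |xᵢ − 19.52| > 3.5·1.15/0.6745 = 5.97.
So outliers lie outside [13.55, 25.49].
11.76: M = -4.55 → outlier.
12.40: M = -4.18 → outlier.
13.10: M = -3.77 → outlier.

11.76, 12.40, 13.10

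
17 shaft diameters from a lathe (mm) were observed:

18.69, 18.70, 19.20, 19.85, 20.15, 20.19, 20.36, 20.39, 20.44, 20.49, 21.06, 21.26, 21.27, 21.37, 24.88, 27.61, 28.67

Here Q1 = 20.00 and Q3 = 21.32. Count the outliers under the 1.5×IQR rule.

IQR = 1.32; fences at 20.00 − 1.98 = 18.02 and 21.32 + 1.98 = 23.30.
Outside the cutoffs: 24.88, 27.61, 28.67.

3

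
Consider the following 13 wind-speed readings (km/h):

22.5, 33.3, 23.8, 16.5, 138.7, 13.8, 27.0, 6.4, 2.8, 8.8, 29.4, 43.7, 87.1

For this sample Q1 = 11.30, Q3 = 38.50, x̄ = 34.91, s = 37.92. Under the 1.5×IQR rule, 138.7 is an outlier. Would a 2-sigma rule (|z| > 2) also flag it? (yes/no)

yes

z = (138.7 − 34.91) / 37.92 = 2.74.
|z| = 2.74 > 2.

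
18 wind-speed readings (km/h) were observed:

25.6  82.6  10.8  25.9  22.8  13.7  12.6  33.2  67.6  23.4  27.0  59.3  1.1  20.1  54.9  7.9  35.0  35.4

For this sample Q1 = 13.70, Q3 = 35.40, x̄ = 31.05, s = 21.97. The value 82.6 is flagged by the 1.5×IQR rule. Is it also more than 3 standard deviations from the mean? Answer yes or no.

z = (82.6 − 31.05) / 21.97 = 2.35.
|z| = 2.35 ≤ 3.

no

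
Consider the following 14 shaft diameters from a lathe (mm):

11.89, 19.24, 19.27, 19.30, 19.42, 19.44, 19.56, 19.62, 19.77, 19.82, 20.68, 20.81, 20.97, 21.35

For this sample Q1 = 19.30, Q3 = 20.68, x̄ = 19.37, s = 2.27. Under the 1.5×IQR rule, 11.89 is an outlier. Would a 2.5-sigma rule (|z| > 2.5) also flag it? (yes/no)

z = (11.89 − 19.37) / 2.27 = -3.30.
|z| = 3.30 > 2.5.

yes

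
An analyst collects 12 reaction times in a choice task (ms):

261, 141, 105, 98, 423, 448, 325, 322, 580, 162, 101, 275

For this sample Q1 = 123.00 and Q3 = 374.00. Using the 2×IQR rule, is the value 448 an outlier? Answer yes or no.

IQR = Q3 − Q1 = 374.00 − 123.00 = 251.00.
Lower fence = Q1 − 2·IQR = 123.00 − 502.00 = -379.00.
Upper fence = Q3 + 2·IQR = 374.00 + 502.00 = 876.00.
448 lies within [-379.00, 876.00].

no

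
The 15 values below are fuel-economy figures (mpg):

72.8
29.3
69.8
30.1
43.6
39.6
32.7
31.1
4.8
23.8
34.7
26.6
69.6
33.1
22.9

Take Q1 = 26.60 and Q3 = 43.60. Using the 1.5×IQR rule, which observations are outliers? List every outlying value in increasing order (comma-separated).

69.6, 69.8, 72.8

IQR = Q3 − Q1 = 43.60 − 26.60 = 17.00.
Lower fence = Q1 − 1.5·IQR = 26.60 − 25.50 = 1.10.
Upper fence = Q3 + 1.5·IQR = 43.60 + 25.50 = 69.10.
69.6 > 69.10 → outlier.
69.8 > 69.10 → outlier.
72.8 > 69.10 → outlier.
All remaining values lie within [1.10, 69.10].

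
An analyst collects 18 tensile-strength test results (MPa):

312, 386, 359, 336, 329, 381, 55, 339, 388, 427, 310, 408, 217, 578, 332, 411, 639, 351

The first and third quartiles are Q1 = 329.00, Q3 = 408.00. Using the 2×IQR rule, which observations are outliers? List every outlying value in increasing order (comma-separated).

55, 578, 639

IQR = Q3 − Q1 = 408.00 − 329.00 = 79.00.
Lower fence = Q1 − 2·IQR = 329.00 − 158.00 = 171.00.
Upper fence = Q3 + 2·IQR = 408.00 + 158.00 = 566.00.
55 < 171.00 → outlier.
578 > 566.00 → outlier.
639 > 566.00 → outlier.
All remaining values lie within [171.00, 566.00].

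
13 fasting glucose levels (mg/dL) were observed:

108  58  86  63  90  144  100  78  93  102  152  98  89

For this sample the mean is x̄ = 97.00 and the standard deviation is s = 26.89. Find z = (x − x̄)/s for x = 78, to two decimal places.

z = (78 − 97.00) / 26.89 = -0.71.

-0.71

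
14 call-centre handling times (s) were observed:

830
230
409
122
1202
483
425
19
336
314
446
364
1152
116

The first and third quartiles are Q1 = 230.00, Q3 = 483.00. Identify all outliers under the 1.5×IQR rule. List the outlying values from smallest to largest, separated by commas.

IQR = Q3 − Q1 = 483.00 − 230.00 = 253.00.
Lower fence = Q1 − 1.5·IQR = 230.00 − 379.50 = -149.50.
Upper fence = Q3 + 1.5·IQR = 483.00 + 379.50 = 862.50.
1152 > 862.50 → outlier.
1202 > 862.50 → outlier.
All remaining values lie within [-149.50, 862.50].

1152, 1202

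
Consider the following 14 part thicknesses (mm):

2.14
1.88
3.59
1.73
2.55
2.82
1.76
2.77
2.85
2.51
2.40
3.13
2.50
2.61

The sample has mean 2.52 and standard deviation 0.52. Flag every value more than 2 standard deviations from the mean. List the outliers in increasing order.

3.59

Cutoffs at x̄ ± 2s: 2.52 ± 2·0.52 = [1.48, 3.56].
3.59: z = 2.06, |z| > 2 → outlier.
Every other value lies within [1.48, 3.56].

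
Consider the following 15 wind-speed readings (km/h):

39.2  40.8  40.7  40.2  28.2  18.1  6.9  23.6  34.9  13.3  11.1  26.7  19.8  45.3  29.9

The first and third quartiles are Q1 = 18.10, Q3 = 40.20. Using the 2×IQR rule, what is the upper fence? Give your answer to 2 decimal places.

IQR = Q3 − Q1 = 40.20 − 18.10 = 22.10.
Lower fence = Q1 − 2·IQR = 18.10 − 44.20 = -26.10.
Upper fence = Q3 + 2·IQR = 40.20 + 44.20 = 84.40.

84.40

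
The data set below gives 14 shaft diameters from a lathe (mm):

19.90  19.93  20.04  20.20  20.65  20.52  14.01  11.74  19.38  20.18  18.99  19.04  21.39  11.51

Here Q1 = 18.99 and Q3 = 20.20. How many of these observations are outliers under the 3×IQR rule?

3

IQR = 1.21; fences at 18.99 − 3.63 = 15.36 and 20.20 + 3.63 = 23.83.
Outside the cutoffs: 11.51, 11.74, 14.01.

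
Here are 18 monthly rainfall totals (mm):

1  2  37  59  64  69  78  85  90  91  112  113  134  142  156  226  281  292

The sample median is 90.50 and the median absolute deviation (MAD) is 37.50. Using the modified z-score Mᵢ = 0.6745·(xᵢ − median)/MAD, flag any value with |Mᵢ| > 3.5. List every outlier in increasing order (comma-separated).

292

|Mᵢ| > 3.5 ⇔ |xᵢ − 90.50| > 3.5·37.50/0.6745 = 194.59.
So outliers lie outside [-104.09, 285.09].
292: M = 3.62 → outlier.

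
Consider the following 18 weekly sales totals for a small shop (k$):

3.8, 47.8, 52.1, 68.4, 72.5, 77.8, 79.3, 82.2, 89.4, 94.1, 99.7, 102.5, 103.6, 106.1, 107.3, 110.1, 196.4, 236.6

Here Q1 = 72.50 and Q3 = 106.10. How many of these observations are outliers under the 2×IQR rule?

IQR = 33.60; fences at 72.50 − 67.20 = 5.30 and 106.10 + 67.20 = 173.30.
Outside the cutoffs: 3.8, 196.4, 236.6.

3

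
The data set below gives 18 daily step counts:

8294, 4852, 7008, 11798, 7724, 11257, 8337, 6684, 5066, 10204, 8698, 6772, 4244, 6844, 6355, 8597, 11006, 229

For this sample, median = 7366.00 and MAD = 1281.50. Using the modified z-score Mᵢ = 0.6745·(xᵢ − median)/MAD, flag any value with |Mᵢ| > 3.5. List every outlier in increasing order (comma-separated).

|Mᵢ| > 3.5 ⇔ |xᵢ − 7366.00| > 3.5·1281.50/0.6745 = 6649.74.
So outliers lie outside [716.26, 14015.74].
229: M = -3.76 → outlier.

229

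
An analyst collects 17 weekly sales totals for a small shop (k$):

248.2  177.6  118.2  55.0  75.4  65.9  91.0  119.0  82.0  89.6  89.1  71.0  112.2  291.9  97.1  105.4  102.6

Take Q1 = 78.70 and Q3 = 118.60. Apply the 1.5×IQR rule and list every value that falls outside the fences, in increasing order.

248.2, 291.9

IQR = Q3 − Q1 = 118.60 − 78.70 = 39.90.
Lower fence = Q1 − 1.5·IQR = 78.70 − 59.85 = 18.85.
Upper fence = Q3 + 1.5·IQR = 118.60 + 59.85 = 178.45.
248.2 > 178.45 → outlier.
291.9 > 178.45 → outlier.
All remaining values lie within [18.85, 178.45].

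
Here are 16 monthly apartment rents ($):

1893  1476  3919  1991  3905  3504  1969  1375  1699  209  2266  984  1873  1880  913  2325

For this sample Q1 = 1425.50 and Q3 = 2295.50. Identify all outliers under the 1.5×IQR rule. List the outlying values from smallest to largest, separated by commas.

IQR = Q3 − Q1 = 2295.50 − 1425.50 = 870.00.
Lower fence = Q1 − 1.5·IQR = 1425.50 − 1305.00 = 120.50.
Upper fence = Q3 + 1.5·IQR = 2295.50 + 1305.00 = 3600.50.
3905 > 3600.50 → outlier.
3919 > 3600.50 → outlier.
All remaining values lie within [120.50, 3600.50].

3905, 3919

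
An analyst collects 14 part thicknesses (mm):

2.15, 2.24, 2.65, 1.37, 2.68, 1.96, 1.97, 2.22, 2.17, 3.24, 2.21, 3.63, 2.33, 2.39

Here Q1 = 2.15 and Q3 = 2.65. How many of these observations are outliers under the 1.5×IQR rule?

2

IQR = 0.50; fences at 2.15 − 0.75 = 1.40 and 2.65 + 0.75 = 3.40.
Outside the cutoffs: 1.37, 3.63.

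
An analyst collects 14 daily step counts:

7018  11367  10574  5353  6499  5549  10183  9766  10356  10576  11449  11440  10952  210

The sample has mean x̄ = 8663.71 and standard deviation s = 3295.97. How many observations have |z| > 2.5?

Cutoffs: x̄ ± 2.5s = [423.785, 16903.635].
Outside the cutoffs: 210.

1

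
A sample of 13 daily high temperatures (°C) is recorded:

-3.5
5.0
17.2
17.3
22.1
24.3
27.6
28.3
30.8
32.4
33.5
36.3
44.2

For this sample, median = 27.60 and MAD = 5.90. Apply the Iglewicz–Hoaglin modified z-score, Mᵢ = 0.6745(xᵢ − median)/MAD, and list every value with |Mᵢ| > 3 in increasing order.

-3.5

|Mᵢ| > 3 ⇔ |xᵢ − 27.60| > 3·5.90/0.6745 = 26.24.
So outliers lie outside [1.36, 53.84].
-3.5: M = -3.56 → outlier.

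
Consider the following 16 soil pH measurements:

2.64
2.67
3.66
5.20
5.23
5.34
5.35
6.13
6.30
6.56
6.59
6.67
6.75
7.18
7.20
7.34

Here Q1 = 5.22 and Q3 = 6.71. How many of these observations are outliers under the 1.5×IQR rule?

IQR = 1.49; fences at 5.22 − 2.235 = 2.985 and 6.71 + 2.235 = 8.945.
Outside the cutoffs: 2.64, 2.67.

2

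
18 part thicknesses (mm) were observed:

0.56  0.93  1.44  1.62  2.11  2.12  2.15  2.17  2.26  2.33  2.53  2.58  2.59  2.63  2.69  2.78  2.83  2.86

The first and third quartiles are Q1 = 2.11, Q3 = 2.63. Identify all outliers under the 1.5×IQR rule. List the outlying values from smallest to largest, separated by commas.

0.56, 0.93

IQR = Q3 − Q1 = 2.63 − 2.11 = 0.52.
Lower fence = Q1 − 1.5·IQR = 2.11 − 0.78 = 1.33.
Upper fence = Q3 + 1.5·IQR = 2.63 + 0.78 = 3.41.
0.56 < 1.33 → outlier.
0.93 < 1.33 → outlier.
All remaining values lie within [1.33, 3.41].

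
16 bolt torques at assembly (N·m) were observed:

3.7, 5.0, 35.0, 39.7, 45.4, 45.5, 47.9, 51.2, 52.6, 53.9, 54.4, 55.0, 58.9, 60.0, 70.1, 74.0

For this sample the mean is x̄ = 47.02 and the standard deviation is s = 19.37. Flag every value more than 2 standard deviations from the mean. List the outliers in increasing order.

Cutoffs at x̄ ± 2s: 47.02 ± 2·19.37 = [8.28, 85.76].
3.7: z = -2.24, |z| > 2 → outlier.
5.0: z = -2.17, |z| > 2 → outlier.
Every other value lies within [8.28, 85.76].

3.7, 5.0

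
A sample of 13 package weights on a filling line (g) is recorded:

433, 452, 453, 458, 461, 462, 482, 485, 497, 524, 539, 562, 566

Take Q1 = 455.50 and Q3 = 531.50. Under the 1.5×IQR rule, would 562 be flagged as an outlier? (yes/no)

IQR = Q3 − Q1 = 531.50 − 455.50 = 76.00.
Lower fence = Q1 − 1.5·IQR = 455.50 − 114.00 = 341.50.
Upper fence = Q3 + 1.5·IQR = 531.50 + 114.00 = 645.50.
562 lies within [341.50, 645.50].

no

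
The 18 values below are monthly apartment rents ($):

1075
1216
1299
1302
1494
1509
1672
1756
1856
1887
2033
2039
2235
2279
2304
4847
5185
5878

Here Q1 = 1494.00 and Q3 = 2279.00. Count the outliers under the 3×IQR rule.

IQR = 785.00; fences at 1494.00 − 2355.00 = -861.00 and 2279.00 + 2355.00 = 4634.00.
Outside the cutoffs: 4847, 5185, 5878.

3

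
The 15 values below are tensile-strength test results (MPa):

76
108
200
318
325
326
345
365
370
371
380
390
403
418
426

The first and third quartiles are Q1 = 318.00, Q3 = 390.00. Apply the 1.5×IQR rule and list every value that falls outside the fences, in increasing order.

76, 108, 200

IQR = Q3 − Q1 = 390.00 − 318.00 = 72.00.
Lower fence = Q1 − 1.5·IQR = 318.00 − 108.00 = 210.00.
Upper fence = Q3 + 1.5·IQR = 390.00 + 108.00 = 498.00.
76 < 210.00 → outlier.
108 < 210.00 → outlier.
200 < 210.00 → outlier.
All remaining values lie within [210.00, 498.00].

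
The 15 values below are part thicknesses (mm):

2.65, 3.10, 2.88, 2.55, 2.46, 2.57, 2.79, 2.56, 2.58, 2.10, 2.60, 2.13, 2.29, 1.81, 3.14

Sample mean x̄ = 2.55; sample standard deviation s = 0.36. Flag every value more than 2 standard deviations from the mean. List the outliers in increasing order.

Cutoffs at x̄ ± 2s: 2.55 ± 2·0.36 = [1.83, 3.27].
1.81: z = -2.06, |z| > 2 → outlier.
Every other value lies within [1.83, 3.27].

1.81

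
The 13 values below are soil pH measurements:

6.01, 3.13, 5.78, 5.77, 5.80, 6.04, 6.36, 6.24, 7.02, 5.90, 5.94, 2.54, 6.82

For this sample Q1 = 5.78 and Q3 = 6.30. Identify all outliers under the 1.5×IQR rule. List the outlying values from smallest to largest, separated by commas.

IQR = Q3 − Q1 = 6.30 − 5.78 = 0.52.
Lower fence = Q1 − 1.5·IQR = 5.78 − 0.78 = 5.00.
Upper fence = Q3 + 1.5·IQR = 6.30 + 0.78 = 7.08.
2.54 < 5.00 → outlier.
3.13 < 5.00 → outlier.
All remaining values lie within [5.00, 7.08].

2.54, 3.13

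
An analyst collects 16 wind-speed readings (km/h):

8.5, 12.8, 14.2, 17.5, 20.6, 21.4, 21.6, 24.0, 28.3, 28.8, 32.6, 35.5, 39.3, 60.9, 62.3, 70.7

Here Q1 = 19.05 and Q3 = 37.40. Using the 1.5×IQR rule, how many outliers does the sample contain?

IQR = 18.35; fences at 19.05 − 27.525 = -8.475 and 37.40 + 27.525 = 64.925.
Outside the cutoffs: 70.7.

1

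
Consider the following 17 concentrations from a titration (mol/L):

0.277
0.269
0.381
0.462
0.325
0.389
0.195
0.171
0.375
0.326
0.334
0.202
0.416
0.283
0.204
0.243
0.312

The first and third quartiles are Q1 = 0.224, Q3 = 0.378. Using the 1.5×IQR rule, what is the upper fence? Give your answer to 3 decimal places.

0.609

IQR = Q3 − Q1 = 0.378 − 0.224 = 0.154.
Lower fence = Q1 − 1.5·IQR = 0.224 − 0.231 = -0.007.
Upper fence = Q3 + 1.5·IQR = 0.378 + 0.231 = 0.609.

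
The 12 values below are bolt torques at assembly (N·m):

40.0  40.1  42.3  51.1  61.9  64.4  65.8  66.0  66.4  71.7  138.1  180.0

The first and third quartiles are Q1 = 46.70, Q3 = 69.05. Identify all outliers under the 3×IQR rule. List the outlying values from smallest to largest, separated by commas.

138.1, 180.0

IQR = Q3 − Q1 = 69.05 − 46.70 = 22.35.
Lower fence = Q1 − 3·IQR = 46.70 − 67.05 = -20.35.
Upper fence = Q3 + 3·IQR = 69.05 + 67.05 = 136.10.
138.1 > 136.10 → outlier.
180.0 > 136.10 → outlier.
All remaining values lie within [-20.35, 136.10].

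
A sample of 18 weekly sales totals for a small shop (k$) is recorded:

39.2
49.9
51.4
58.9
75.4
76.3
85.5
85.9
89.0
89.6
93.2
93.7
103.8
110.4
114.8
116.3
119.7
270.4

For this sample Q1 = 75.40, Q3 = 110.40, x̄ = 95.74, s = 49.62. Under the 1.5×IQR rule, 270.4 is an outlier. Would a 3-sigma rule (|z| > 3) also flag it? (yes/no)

z = (270.4 − 95.74) / 49.62 = 3.52.
|z| = 3.52 > 3.

yes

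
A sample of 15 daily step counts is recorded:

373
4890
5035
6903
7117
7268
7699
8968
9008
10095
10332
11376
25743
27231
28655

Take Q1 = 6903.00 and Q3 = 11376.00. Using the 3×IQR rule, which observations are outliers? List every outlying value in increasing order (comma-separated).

25743, 27231, 28655

IQR = Q3 − Q1 = 11376.00 − 6903.00 = 4473.00.
Lower fence = Q1 − 3·IQR = 6903.00 − 13419.00 = -6516.00.
Upper fence = Q3 + 3·IQR = 11376.00 + 13419.00 = 24795.00.
25743 > 24795.00 → outlier.
27231 > 24795.00 → outlier.
28655 > 24795.00 → outlier.
All remaining values lie within [-6516.00, 24795.00].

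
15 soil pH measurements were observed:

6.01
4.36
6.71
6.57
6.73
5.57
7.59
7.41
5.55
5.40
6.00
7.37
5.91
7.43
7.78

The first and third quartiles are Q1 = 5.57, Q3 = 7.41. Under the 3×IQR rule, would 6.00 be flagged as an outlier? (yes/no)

no

IQR = Q3 − Q1 = 7.41 − 5.57 = 1.84.
Lower fence = Q1 − 3·IQR = 5.57 − 5.52 = 0.05.
Upper fence = Q3 + 3·IQR = 7.41 + 5.52 = 12.93.
6.00 lies within [0.05, 12.93].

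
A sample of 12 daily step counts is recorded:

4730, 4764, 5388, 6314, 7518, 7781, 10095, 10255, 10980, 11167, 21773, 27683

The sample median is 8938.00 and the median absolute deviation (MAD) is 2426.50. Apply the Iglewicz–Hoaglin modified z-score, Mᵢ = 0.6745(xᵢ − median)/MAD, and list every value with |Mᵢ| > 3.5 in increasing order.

|Mᵢ| > 3.5 ⇔ |xᵢ − 8938.00| > 3.5·2426.50/0.6745 = 12591.18.
So outliers lie outside [-3653.18, 21529.18].
21773: M = 3.57 → outlier.
27683: M = 5.21 → outlier.

21773, 27683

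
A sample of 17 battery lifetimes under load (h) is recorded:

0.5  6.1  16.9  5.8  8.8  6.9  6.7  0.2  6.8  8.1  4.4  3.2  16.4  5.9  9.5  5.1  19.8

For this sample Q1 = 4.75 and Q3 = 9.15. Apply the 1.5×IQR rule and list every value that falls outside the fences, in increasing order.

IQR = Q3 − Q1 = 9.15 − 4.75 = 4.40.
Lower fence = Q1 − 1.5·IQR = 4.75 − 6.60 = -1.85.
Upper fence = Q3 + 1.5·IQR = 9.15 + 6.60 = 15.75.
16.4 > 15.75 → outlier.
16.9 > 15.75 → outlier.
19.8 > 15.75 → outlier.
All remaining values lie within [-1.85, 15.75].

16.4, 16.9, 19.8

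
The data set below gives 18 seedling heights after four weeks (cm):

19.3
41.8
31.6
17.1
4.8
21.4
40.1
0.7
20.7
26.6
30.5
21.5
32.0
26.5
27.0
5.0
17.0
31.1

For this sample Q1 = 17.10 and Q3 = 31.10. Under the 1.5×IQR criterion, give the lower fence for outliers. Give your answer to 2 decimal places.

-3.90

IQR = Q3 − Q1 = 31.10 − 17.10 = 14.00.
Lower fence = Q1 − 1.5·IQR = 17.10 − 21.00 = -3.90.
Upper fence = Q3 + 1.5·IQR = 31.10 + 21.00 = 52.10.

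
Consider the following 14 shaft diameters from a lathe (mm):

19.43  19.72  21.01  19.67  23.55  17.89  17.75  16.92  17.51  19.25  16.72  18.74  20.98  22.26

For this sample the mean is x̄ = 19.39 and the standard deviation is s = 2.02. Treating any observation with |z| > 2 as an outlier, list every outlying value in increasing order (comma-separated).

Cutoffs at x̄ ± 2s: 19.39 ± 2·2.02 = [15.35, 23.43].
23.55: z = 2.06, |z| > 2 → outlier.
Every other value lies within [15.35, 23.43].

23.55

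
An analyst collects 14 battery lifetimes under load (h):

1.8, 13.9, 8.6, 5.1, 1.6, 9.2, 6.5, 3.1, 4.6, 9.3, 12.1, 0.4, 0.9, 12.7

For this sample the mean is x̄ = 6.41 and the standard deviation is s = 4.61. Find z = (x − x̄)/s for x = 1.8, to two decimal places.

z = (1.8 − 6.41) / 4.61 = -1.00.

-1.00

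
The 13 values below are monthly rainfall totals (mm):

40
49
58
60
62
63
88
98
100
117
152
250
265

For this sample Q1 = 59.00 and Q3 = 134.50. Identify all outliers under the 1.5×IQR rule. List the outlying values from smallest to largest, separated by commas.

IQR = Q3 − Q1 = 134.50 − 59.00 = 75.50.
Lower fence = Q1 − 1.5·IQR = 59.00 − 113.25 = -54.25.
Upper fence = Q3 + 1.5·IQR = 134.50 + 113.25 = 247.75.
250 > 247.75 → outlier.
265 > 247.75 → outlier.
All remaining values lie within [-54.25, 247.75].

250, 265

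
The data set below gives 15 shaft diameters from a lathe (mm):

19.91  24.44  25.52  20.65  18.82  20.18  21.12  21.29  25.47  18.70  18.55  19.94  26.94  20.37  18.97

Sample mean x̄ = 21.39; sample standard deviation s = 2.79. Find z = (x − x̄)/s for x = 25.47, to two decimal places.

1.46

z = (25.47 − 21.39) / 2.79 = 1.46.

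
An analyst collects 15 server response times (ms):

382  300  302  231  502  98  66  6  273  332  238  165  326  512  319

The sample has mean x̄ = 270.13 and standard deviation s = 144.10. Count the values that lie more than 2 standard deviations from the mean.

0

Cutoffs: x̄ ± 2s = [-18.07, 558.33].
Every value lies within the cutoffs.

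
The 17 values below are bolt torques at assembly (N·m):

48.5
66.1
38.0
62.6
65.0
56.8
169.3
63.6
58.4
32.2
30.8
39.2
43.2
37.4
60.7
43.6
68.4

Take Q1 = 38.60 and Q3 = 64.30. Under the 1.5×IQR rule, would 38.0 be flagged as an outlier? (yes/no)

IQR = Q3 − Q1 = 64.30 − 38.60 = 25.70.
Lower fence = Q1 − 1.5·IQR = 38.60 − 38.55 = 0.05.
Upper fence = Q3 + 1.5·IQR = 64.30 + 38.55 = 102.85.
38.0 lies within [0.05, 102.85].

no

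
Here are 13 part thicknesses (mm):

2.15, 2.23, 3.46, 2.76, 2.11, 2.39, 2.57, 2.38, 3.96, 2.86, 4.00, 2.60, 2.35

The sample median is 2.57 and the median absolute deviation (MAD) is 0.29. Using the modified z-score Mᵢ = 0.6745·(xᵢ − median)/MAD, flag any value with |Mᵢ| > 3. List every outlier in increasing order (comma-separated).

|Mᵢ| > 3 ⇔ |xᵢ − 2.57| > 3·0.29/0.6745 = 1.29.
So outliers lie outside [1.28, 3.86].
3.96: M = 3.23 → outlier.
4.00: M = 3.33 → outlier.

3.96, 4.00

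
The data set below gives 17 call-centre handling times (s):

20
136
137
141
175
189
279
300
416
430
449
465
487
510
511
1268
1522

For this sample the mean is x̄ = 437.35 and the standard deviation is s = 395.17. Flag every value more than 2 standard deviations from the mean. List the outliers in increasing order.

Cutoffs at x̄ ± 2s: 437.35 ± 2·395.17 = [-352.99, 1227.69].
1268: z = 2.10, |z| > 2 → outlier.
1522: z = 2.74, |z| > 2 → outlier.
Every other value lies within [-352.99, 1227.69].

1268, 1522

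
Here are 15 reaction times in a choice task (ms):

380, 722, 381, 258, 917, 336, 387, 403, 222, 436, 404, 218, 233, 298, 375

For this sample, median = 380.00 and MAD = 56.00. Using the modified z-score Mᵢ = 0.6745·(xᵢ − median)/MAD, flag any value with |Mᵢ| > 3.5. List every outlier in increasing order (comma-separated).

|Mᵢ| > 3.5 ⇔ |xᵢ − 380.00| > 3.5·56.00/0.6745 = 290.59.
So outliers lie outside [89.41, 670.59].
722: M = 4.12 → outlier.
917: M = 6.47 → outlier.

722, 917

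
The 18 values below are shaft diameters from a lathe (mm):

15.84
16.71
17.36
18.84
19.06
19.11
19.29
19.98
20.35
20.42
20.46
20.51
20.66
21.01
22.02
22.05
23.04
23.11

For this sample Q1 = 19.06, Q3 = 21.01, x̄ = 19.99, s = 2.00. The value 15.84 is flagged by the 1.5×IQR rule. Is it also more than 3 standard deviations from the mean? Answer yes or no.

z = (15.84 − 19.99) / 2.00 = -2.07.
|z| = 2.07 ≤ 3.

no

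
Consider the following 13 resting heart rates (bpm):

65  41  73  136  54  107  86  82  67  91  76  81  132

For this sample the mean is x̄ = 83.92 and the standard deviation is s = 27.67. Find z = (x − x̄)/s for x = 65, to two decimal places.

-0.68

z = (65 − 83.92) / 27.67 = -0.68.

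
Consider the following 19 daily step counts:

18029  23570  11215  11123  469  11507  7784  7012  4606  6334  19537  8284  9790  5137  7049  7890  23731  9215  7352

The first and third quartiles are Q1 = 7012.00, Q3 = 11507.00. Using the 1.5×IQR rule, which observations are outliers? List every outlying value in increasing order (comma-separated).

19537, 23570, 23731

IQR = Q3 − Q1 = 11507.00 − 7012.00 = 4495.00.
Lower fence = Q1 − 1.5·IQR = 7012.00 − 6742.50 = 269.50.
Upper fence = Q3 + 1.5·IQR = 11507.00 + 6742.50 = 18249.50.
19537 > 18249.50 → outlier.
23570 > 18249.50 → outlier.
23731 > 18249.50 → outlier.
All remaining values lie within [269.50, 18249.50].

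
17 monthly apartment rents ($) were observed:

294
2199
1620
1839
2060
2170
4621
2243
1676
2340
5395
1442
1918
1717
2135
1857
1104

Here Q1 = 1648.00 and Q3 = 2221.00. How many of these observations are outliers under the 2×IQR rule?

IQR = 573.00; fences at 1648.00 − 1146.00 = 502.00 and 2221.00 + 1146.00 = 3367.00.
Outside the cutoffs: 294, 4621, 5395.

3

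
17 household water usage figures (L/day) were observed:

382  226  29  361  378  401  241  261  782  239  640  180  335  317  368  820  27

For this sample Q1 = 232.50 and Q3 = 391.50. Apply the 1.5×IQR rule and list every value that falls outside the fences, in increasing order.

640, 782, 820

IQR = Q3 − Q1 = 391.50 − 232.50 = 159.00.
Lower fence = Q1 − 1.5·IQR = 232.50 − 238.50 = -6.00.
Upper fence = Q3 + 1.5·IQR = 391.50 + 238.50 = 630.00.
640 > 630.00 → outlier.
782 > 630.00 → outlier.
820 > 630.00 → outlier.
All remaining values lie within [-6.00, 630.00].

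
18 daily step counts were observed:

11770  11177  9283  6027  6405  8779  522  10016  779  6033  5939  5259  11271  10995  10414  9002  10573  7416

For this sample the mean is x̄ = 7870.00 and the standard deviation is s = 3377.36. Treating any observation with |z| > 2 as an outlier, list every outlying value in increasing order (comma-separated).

522, 779

Cutoffs at x̄ ± 2s: 7870.00 ± 2·3377.36 = [1115.28, 14624.72].
522: z = -2.18, |z| > 2 → outlier.
779: z = -2.10, |z| > 2 → outlier.
Every other value lies within [1115.28, 14624.72].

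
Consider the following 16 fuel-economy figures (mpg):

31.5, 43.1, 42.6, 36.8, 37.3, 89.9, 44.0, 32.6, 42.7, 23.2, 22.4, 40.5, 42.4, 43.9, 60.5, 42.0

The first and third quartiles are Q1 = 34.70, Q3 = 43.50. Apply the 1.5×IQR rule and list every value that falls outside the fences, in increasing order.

60.5, 89.9

IQR = Q3 − Q1 = 43.50 − 34.70 = 8.80.
Lower fence = Q1 − 1.5·IQR = 34.70 − 13.20 = 21.50.
Upper fence = Q3 + 1.5·IQR = 43.50 + 13.20 = 56.70.
60.5 > 56.70 → outlier.
89.9 > 56.70 → outlier.
All remaining values lie within [21.50, 56.70].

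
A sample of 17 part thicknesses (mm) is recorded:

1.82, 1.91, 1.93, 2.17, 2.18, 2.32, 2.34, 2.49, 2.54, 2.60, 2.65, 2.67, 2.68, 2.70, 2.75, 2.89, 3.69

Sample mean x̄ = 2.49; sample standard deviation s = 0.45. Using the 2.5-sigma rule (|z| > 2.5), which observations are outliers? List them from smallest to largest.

Cutoffs at x̄ ± 2.5s: 2.49 ± 2.5·0.45 = [1.365, 3.615].
3.69: z = 2.67, |z| > 2.5 → outlier.
Every other value lies within [1.365, 3.615].

3.69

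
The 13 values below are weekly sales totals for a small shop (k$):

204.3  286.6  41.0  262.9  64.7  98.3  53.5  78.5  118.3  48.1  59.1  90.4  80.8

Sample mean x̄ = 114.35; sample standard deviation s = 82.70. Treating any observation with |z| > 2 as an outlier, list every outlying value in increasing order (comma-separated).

286.6

Cutoffs at x̄ ± 2s: 114.35 ± 2·82.70 = [-51.05, 279.75].
286.6: z = 2.08, |z| > 2 → outlier.
Every other value lies within [-51.05, 279.75].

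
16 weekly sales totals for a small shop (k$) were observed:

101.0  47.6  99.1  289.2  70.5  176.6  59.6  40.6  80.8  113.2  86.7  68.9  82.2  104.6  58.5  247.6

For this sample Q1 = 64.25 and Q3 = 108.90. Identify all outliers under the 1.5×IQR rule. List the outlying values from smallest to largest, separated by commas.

176.6, 247.6, 289.2

IQR = Q3 − Q1 = 108.90 − 64.25 = 44.65.
Lower fence = Q1 − 1.5·IQR = 64.25 − 66.975 = -2.725.
Upper fence = Q3 + 1.5·IQR = 108.90 + 66.975 = 175.875.
176.6 > 175.875 → outlier.
247.6 > 175.875 → outlier.
289.2 > 175.875 → outlier.
All remaining values lie within [-2.725, 175.875].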